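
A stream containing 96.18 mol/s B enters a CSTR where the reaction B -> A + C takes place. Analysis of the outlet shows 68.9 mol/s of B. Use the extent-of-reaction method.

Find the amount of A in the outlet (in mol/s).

27.3 mol/s

For B: n = n₀ − 1ξ → 68.9 = 96.18 − 1ξ, giving ξ = 27.28 mol/s.
Outlet amounts (n = n₀ + ν ξ):
  B: 96.18 − 1(27.28) = 68.9
  A: 0 + 1(27.28) = 27.28
  C: 0 + 1(27.28) = 27.28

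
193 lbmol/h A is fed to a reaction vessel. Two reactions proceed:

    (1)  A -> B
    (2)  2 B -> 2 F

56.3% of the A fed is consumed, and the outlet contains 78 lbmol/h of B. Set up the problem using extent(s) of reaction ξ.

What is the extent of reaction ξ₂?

Conversion of A: A consumed = 1ξ₁ = 0.563 × 193 → ξ₁ = 108.7 lbmol/h.
B balance: n_B = 0 + 1ξ₁ − 2ξ₂ = 78 → ξ₂ = (1·108.7 − 78)/2 = 15.33 lbmol/h.
Outlet amounts (n = n₀ + Σ ν·ξ):
  A: 193 − 1(108.7) = 84.34
  B: 0 + 1(108.7) − 2(15.33) = 78
  F: 0 + 2(15.33) = 30.66

ξ₂ = 15.3 lbmol/h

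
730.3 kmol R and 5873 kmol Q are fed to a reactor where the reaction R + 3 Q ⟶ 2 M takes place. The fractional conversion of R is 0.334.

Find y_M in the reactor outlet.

R reacted = 0.334 × 730.3 = 243.9 kmol; ν_R = −1, so ξ = 243.9/1 = 243.9 kmol.
Outlet amounts (n = n₀ + ν ξ):
  R: 730.3 − 1(243.9) = 486.4
  Q: 5873 − 3(243.9) = 5141
  M: 0 + 2(243.9) = 487.8
Total out = 6115 kmol; y_M = 487.8 / 6115 = 0.07977.

0.0798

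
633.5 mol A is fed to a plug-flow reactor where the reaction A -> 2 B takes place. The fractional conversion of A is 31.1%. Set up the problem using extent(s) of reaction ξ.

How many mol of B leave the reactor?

394 mol

A reacted = 0.311 × 633.5 = 197 mol; ν_A = −1, so ξ = 197/1 = 197 mol.
Outlet amounts (n = n₀ + ν ξ):
  A: 633.5 − 1(197) = 436.5
  B: 0 + 2(197) = 394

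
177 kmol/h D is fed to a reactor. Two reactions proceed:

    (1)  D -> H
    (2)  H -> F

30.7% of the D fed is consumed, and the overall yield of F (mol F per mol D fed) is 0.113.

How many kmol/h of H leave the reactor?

34.3 kmol/h

Conversion of D: D consumed = 1ξ₁ = 0.307 × 177 → ξ₁ = 54.34 kmol/h.
Yield of F: 1ξ₂ / 177 = 0.113 → ξ₂ = 20 kmol/h.
Outlet amounts (n = n₀ + Σ ν·ξ):
  D: 177 − 1(54.34) = 122.7
  H: 0 + 1(54.34) − 1(20) = 34.34
  F: 0 + 1(20) = 20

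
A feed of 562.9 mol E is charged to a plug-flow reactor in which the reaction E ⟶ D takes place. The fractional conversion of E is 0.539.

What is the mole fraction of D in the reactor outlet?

0.539

E reacted = 0.539 × 562.9 = 303.4 mol; ν_E = −1, so ξ = 303.4/1 = 303.4 mol.
Outlet amounts (n = n₀ + ν ξ):
  E: 562.9 − 1(303.4) = 259.5
  D: 0 + 1(303.4) = 303.4
Total out = 562.9 mol; y_D = 303.4 / 562.9 = 0.539.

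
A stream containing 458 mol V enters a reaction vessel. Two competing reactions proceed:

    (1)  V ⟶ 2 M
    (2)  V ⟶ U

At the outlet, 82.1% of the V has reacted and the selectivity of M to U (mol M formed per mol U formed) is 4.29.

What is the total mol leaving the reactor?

714 mol

Conversion of V: V consumed = 0.821 × 458 = 376 mol = 1ξ₁ + 1ξ₂.
Selectivity: 2ξ₁ / (1ξ₂) = 4.29 → ξ₁ = 2.145 ξ₂.
Substitute: (1·2.145 + 1) ξ₂ = 376 → ξ₂ = 119.6 mol, ξ₁ = 256.5 mol.
Outlet amounts (n = n₀ + Σ ν·ξ):
  V: 458 − 1(256.5) − 1(119.6) = 81.98
  M: 0 + 2(256.5) = 512.9
  U: 0 + 1(119.6) = 119.6
Total out = 81.98 + 512.9 + 119.6 = 714.5 mol.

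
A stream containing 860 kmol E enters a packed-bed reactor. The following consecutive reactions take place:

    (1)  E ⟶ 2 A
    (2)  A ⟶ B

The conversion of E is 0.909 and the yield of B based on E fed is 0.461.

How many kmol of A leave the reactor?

Conversion of E: E consumed = 1ξ₁ = 0.909 × 860 → ξ₁ = 781.7 kmol.
Yield of B: 1ξ₂ / 860 = 0.461 → ξ₂ = 396.5 kmol.
Outlet amounts (n = n₀ + Σ ν·ξ):
  E: 860 − 1(781.7) = 78.26
  A: 0 + 2(781.7) − 1(396.5) = 1167
  B: 0 + 1(396.5) = 396.5

1170 kmol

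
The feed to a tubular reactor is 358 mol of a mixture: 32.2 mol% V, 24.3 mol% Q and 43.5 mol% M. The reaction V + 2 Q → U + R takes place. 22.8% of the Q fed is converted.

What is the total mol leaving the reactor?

Q reacted = 0.228 × 86.99 = 19.83 mol; ν_Q = −2, so ξ = 19.83/2 = 9.917 mol.
Outlet amounts (n = n₀ + ν ξ):
  V: 115.3 − 1(9.917) = 105.4
  Q: 86.99 − 2(9.917) = 67.16
  U: 0 + 1(9.917) = 9.917
  R: 0 + 1(9.917) = 9.917
  M: 155.7 (inert)
Total out = 105.4 + 67.16 + 9.917 + 9.917 + 155.7 = 348.1 mol.

348 mol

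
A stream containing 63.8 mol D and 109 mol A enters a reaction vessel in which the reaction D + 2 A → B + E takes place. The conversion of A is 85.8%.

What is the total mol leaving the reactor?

A reacted = 0.858 × 109 = 93.52 mol; ν_A = −2, so ξ = 93.52/2 = 46.76 mol.
Outlet amounts (n = n₀ + ν ξ):
  D: 63.8 − 1(46.76) = 17.04
  A: 109 − 2(46.76) = 15.48
  B: 0 + 1(46.76) = 46.76
  E: 0 + 1(46.76) = 46.76
Total out = 17.04 + 15.48 + 46.76 + 46.76 = 126 mol.

126 mol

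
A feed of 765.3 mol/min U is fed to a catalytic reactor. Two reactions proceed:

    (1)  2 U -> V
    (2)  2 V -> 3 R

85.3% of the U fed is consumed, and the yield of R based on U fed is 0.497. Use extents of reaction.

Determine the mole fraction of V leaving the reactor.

0.129

Conversion of U: U consumed = 2ξ₁ = 0.853 × 765.3 → ξ₁ = 326.4 mol/min.
Yield of R: 3ξ₂ / 765.3 = 0.497 → ξ₂ = 126.8 mol/min.
Outlet amounts (n = n₀ + Σ ν·ξ):
  U: 765.3 − 2(326.4) = 112.5
  V: 0 + 1(326.4) − 2(126.8) = 72.83
  R: 0 + 3(126.8) = 380.4
Total out = 565.7 mol/min; y_V = 72.83 / 565.7 = 0.1287.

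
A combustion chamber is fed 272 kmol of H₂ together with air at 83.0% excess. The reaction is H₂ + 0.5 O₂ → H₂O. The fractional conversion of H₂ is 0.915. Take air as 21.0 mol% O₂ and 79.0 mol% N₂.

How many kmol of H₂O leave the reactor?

249 kmol

Stoichiometric O₂ = 0.5 × 272 = 136 kmol; O₂ fed = 136 × 1.830 = 248.9 kmol.
N₂ fed = 248.9 × 79/21 = 936.3 kmol.
Fuel reacted = 0.915 × 272 → ξ = 248.9 kmol.
Outlet (n = n₀ + ν ξ):
  H₂: 272 − 1(248.9) = 23.12
  O₂: 248.9 − 0.5(248.9) = 124.4
  N₂: 936.3 (inert)
  H₂O: 0 + 1(248.9) = 248.9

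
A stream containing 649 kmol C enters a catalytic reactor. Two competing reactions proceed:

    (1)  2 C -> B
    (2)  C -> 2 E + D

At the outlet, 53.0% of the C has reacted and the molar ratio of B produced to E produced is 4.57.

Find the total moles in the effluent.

522 kmol

Conversion of C: C consumed = 0.53 × 649 = 344 kmol = 2ξ₁ + 1ξ₂.
Selectivity: 1ξ₁ / (2ξ₂) = 4.57 → ξ₁ = 9.14 ξ₂.
Substitute: (2·9.14 + 1) ξ₂ = 344 → ξ₂ = 17.84 kmol, ξ₁ = 163.1 kmol.
Outlet amounts (n = n₀ + Σ ν·ξ):
  C: 649 − 2(163.1) − 1(17.84) = 305
  B: 0 + 1(163.1) = 163.1
  E: 0 + 2(17.84) = 35.68
  D: 0 + 1(17.84) = 17.84
Total out = 305 + 163.1 + 35.68 + 17.84 = 521.6 kmol.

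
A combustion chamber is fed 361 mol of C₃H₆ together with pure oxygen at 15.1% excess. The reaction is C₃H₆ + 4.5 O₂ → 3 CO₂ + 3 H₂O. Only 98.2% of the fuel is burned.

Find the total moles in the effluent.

Stoichiometric O₂ = 4.5 × 361 = 1624 mol; O₂ fed = 1624 × 1.151 = 1870 mol.
Fuel reacted = 0.982 × 361 → ξ = 354.5 mol.
Outlet (n = n₀ + ν ξ):
  C₃H₆: 361 − 1(354.5) = 6.498
  O₂: 1870 − 4.5(354.5) = 274.5
  CO₂: 0 + 3(354.5) = 1064
  H₂O: 0 + 3(354.5) = 1064
Total out = 6.498 + 274.5 + 1064 + 1064 = 2408 mol.

2410 mol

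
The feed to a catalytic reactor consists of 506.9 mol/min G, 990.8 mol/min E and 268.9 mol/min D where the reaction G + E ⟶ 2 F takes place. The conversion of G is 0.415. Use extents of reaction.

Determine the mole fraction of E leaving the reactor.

0.442

G reacted = 0.415 × 506.9 = 210.4 mol/min; ν_G = −1, so ξ = 210.4/1 = 210.4 mol/min.
Outlet amounts (n = n₀ + ν ξ):
  G: 506.9 − 1(210.4) = 296.5
  E: 990.8 − 1(210.4) = 780.4
  F: 0 + 2(210.4) = 420.7
  D: 268.9 (inert)
Total out = 1767 mol/min; y_E = 780.4 / 1767 = 0.4418.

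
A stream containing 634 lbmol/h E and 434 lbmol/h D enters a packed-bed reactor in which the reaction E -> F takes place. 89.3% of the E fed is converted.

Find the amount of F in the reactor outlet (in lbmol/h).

566 lbmol/h

E reacted = 0.893 × 634 = 566.2 lbmol/h; ν_E = −1, so ξ = 566.2/1 = 566.2 lbmol/h.
Outlet amounts (n = n₀ + ν ξ):
  E: 634 − 1(566.2) = 67.84
  F: 0 + 1(566.2) = 566.2
  D: 434 (inert)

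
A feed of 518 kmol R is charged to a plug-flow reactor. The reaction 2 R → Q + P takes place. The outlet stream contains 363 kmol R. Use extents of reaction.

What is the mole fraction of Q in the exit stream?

0.15

For R: n = n₀ − 2ξ → 363 = 518 − 2ξ, giving ξ = 77.5 kmol.
Outlet amounts (n = n₀ + ν ξ):
  R: 518 − 2(77.5) = 363
  Q: 0 + 1(77.5) = 77.5
  P: 0 + 1(77.5) = 77.5
Total out = 518 kmol; y_Q = 77.5 / 518 = 0.1496.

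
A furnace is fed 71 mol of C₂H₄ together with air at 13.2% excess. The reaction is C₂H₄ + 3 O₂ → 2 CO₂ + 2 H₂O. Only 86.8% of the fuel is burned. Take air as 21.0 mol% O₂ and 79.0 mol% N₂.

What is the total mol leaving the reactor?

Stoichiometric O₂ = 3 × 71 = 213 mol; O₂ fed = 213 × 1.132 = 241.1 mol.
N₂ fed = 241.1 × 79/21 = 907.1 mol.
Fuel reacted = 0.868 × 71 → ξ = 61.63 mol.
Outlet (n = n₀ + ν ξ):
  C₂H₄: 71 − 1(61.63) = 9.372
  O₂: 241.1 − 3(61.63) = 56.23
  N₂: 907.1 (inert)
  CO₂: 0 + 2(61.63) = 123.3
  H₂O: 0 + 2(61.63) = 123.3
Total out = 9.372 + 56.23 + 907.1 + 123.3 + 123.3 = 1219 mol.

1220 mol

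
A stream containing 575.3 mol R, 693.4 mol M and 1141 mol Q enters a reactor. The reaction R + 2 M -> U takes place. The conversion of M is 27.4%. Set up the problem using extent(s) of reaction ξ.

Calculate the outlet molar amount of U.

95 mol

M reacted = 0.274 × 693.4 = 190 mol; ν_M = −2, so ξ = 190/2 = 95 mol.
Outlet amounts (n = n₀ + ν ξ):
  R: 575.3 − 1(95) = 480.3
  M: 693.4 − 2(95) = 503.4
  U: 0 + 1(95) = 95
  Q: 1141 (inert)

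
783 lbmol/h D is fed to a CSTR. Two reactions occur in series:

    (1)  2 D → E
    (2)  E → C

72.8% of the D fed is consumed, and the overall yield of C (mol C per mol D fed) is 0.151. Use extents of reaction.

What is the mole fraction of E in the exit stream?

Conversion of D: D consumed = 2ξ₁ = 0.728 × 783 → ξ₁ = 285 lbmol/h.
Yield of C: 1ξ₂ / 783 = 0.151 → ξ₂ = 118.2 lbmol/h.
Outlet amounts (n = n₀ + Σ ν·ξ):
  D: 783 − 2(285) = 213
  E: 0 + 1(285) − 1(118.2) = 166.8
  C: 0 + 1(118.2) = 118.2
Total out = 498 lbmol/h; y_E = 166.8 / 498 = 0.3349.

0.335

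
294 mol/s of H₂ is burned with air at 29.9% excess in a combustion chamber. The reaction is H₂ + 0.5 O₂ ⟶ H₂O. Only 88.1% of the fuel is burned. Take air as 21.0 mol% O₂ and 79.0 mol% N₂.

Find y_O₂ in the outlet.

Stoichiometric O₂ = 0.5 × 294 = 147 mol/s; O₂ fed = 147 × 1.299 = 191 mol/s.
N₂ fed = 191 × 79/21 = 718.3 mol/s.
Fuel reacted = 0.881 × 294 → ξ = 259 mol/s.
Outlet (n = n₀ + ν ξ):
  H₂: 294 − 1(259) = 34.99
  O₂: 191 − 0.5(259) = 61.45
  N₂: 718.3 (inert)
  H₂O: 0 + 1(259) = 259
Total out = 1074 mol/s; y_O₂ = 61.45 / 1074 = 0.05722.

0.0572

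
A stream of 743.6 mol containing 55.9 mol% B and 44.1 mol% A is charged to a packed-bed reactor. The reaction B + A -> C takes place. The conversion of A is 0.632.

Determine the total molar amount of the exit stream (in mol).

536 mol

A reacted = 0.632 × 327.9 = 207.3 mol; ν_A = −1, so ξ = 207.3/1 = 207.3 mol.
Outlet amounts (n = n₀ + ν ξ):
  B: 415.7 − 1(207.3) = 208.4
  A: 327.9 − 1(207.3) = 120.7
  C: 0 + 1(207.3) = 207.3
Total out = 208.4 + 120.7 + 207.3 = 536.3 mol.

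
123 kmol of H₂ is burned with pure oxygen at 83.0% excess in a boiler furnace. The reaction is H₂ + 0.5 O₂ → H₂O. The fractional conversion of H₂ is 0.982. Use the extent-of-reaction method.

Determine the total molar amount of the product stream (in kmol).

175 kmol

Stoichiometric O₂ = 0.5 × 123 = 61.5 kmol; O₂ fed = 61.5 × 1.830 = 112.5 kmol.
Fuel reacted = 0.982 × 123 → ξ = 120.8 kmol.
Outlet (n = n₀ + ν ξ):
  H₂: 123 − 1(120.8) = 2.214
  O₂: 112.5 − 0.5(120.8) = 52.15
  H₂O: 0 + 1(120.8) = 120.8
Total out = 2.214 + 52.15 + 120.8 = 175.2 kmol.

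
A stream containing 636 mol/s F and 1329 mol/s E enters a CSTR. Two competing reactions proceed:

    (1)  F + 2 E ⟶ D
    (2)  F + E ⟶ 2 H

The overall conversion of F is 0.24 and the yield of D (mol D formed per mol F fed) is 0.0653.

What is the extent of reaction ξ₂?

ξ₂ = 111 mol/s

Yield of D: 1ξ₁ / 636 = 0.0653 → ξ₁ = 41.53 mol/s.
Conversion of F: 1ξ₁ + 1ξ₂ = 0.24 × 636 = 152.6 → ξ₂ = 111.1 mol/s.
Outlet amounts (n = n₀ + Σ ν·ξ):
  F: 636 − 1(41.53) − 1(111.1) = 483.4
  E: 1329 − 2(41.53) − 1(111.1) = 1135
  D: 0 + 1(41.53) = 41.53
  H: 0 + 2(111.1) = 222.2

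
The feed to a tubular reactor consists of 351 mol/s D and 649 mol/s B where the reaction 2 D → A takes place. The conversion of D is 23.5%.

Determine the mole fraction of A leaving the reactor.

D reacted = 0.235 × 351 = 82.48 mol/s; ν_D = −2, so ξ = 82.48/2 = 41.24 mol/s.
Outlet amounts (n = n₀ + ν ξ):
  D: 351 − 2(41.24) = 268.5
  A: 0 + 1(41.24) = 41.24
  B: 649 (inert)
Total out = 958.8 mol/s; y_A = 41.24 / 958.8 = 0.04302.

0.043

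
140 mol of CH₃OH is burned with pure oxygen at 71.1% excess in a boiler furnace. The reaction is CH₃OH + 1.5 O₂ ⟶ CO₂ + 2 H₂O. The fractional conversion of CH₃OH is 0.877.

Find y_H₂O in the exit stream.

0.438

Stoichiometric O₂ = 1.5 × 140 = 210 mol; O₂ fed = 210 × 1.711 = 359.3 mol.
Fuel reacted = 0.877 × 140 → ξ = 122.8 mol.
Outlet (n = n₀ + ν ξ):
  CH₃OH: 140 − 1(122.8) = 17.22
  O₂: 359.3 − 1.5(122.8) = 175.1
  CO₂: 0 + 1(122.8) = 122.8
  H₂O: 0 + 2(122.8) = 245.6
Total out = 560.7 mol; y_H₂O = 245.6 / 560.7 = 0.438.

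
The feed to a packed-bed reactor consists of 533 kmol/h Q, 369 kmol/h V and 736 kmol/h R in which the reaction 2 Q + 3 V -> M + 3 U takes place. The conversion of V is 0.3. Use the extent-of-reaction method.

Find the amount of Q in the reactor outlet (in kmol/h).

459 kmol/h

V reacted = 0.3 × 369 = 110.7 kmol/h; ν_V = −3, so ξ = 110.7/3 = 36.9 kmol/h.
Outlet amounts (n = n₀ + ν ξ):
  Q: 533 − 2(36.9) = 459.2
  V: 369 − 3(36.9) = 258.3
  M: 0 + 1(36.9) = 36.9
  U: 0 + 3(36.9) = 110.7
  R: 736 (inert)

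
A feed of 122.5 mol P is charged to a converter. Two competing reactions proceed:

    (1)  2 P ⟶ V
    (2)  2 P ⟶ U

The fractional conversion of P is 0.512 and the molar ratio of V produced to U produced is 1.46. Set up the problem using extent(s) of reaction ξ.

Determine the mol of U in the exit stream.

Conversion of P: P consumed = 0.512 × 122.5 = 62.72 mol = 2ξ₁ + 2ξ₂.
Selectivity: 1ξ₁ / (1ξ₂) = 1.46 → ξ₁ = 1.46 ξ₂.
Substitute: (2·1.46 + 2) ξ₂ = 62.72 → ξ₂ = 12.75 mol, ξ₁ = 18.61 mol.
Outlet amounts (n = n₀ + Σ ν·ξ):
  P: 122.5 − 2(18.61) − 2(12.75) = 59.78
  V: 0 + 1(18.61) = 18.61
  U: 0 + 1(12.75) = 12.75

12.7 mol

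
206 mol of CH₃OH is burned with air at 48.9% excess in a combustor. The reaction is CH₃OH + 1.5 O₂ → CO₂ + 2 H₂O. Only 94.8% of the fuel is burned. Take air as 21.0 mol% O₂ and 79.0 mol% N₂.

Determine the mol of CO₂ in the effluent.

195 mol

Stoichiometric O₂ = 1.5 × 206 = 309 mol; O₂ fed = 309 × 1.489 = 460.1 mol.
N₂ fed = 460.1 × 79/21 = 1731 mol.
Fuel reacted = 0.948 × 206 → ξ = 195.3 mol.
Outlet (n = n₀ + ν ξ):
  CH₃OH: 206 − 1(195.3) = 10.71
  O₂: 460.1 − 1.5(195.3) = 167.2
  N₂: 1731 (inert)
  CO₂: 0 + 1(195.3) = 195.3
  H₂O: 0 + 2(195.3) = 390.6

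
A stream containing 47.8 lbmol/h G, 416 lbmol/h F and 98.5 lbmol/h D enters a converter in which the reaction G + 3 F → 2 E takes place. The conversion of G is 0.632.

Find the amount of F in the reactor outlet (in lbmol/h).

325 lbmol/h

G reacted = 0.632 × 47.8 = 30.21 lbmol/h; ν_G = −1, so ξ = 30.21/1 = 30.21 lbmol/h.
Outlet amounts (n = n₀ + ν ξ):
  G: 47.8 − 1(30.21) = 17.59
  F: 416 − 3(30.21) = 325.4
  E: 0 + 2(30.21) = 60.42
  D: 98.5 (inert)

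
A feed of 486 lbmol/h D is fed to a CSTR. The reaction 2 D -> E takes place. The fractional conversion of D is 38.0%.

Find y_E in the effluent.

D reacted = 0.38 × 486 = 184.7 lbmol/h; ν_D = −2, so ξ = 184.7/2 = 92.34 lbmol/h.
Outlet amounts (n = n₀ + ν ξ):
  D: 486 − 2(92.34) = 301.3
  E: 0 + 1(92.34) = 92.34
Total out = 393.7 lbmol/h; y_E = 92.34 / 393.7 = 0.2346.

0.235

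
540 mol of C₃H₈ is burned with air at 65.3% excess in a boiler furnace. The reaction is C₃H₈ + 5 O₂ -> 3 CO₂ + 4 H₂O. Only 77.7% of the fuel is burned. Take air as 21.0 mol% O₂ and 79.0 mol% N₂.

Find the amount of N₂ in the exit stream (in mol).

Stoichiometric O₂ = 5 × 540 = 2700 mol; O₂ fed = 2700 × 1.653 = 4463 mol.
N₂ fed = 4463 × 79/21 = 16790 mol.
Fuel reacted = 0.777 × 540 → ξ = 419.6 mol.
Outlet (n = n₀ + ν ξ):
  C₃H₈: 540 − 1(419.6) = 120.4
  O₂: 4463 − 5(419.6) = 2365
  N₂: 16790 (inert)
  CO₂: 0 + 3(419.6) = 1259
  H₂O: 0 + 4(419.6) = 1678

16800 mol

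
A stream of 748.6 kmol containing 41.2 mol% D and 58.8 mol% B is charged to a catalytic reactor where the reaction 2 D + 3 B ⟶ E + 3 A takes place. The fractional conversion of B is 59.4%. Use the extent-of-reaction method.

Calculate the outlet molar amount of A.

261 kmol

B reacted = 0.594 × 440.2 = 261.5 kmol; ν_B = −3, so ξ = 261.5/3 = 87.16 kmol.
Outlet amounts (n = n₀ + ν ξ):
  D: 308.4 − 2(87.16) = 134.1
  B: 440.2 − 3(87.16) = 178.7
  E: 0 + 1(87.16) = 87.16
  A: 0 + 3(87.16) = 261.5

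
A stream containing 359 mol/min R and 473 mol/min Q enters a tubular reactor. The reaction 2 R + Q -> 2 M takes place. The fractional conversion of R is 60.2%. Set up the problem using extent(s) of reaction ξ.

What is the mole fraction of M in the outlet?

R reacted = 0.602 × 359 = 216.1 mol/min; ν_R = −2, so ξ = 216.1/2 = 108.1 mol/min.
Outlet amounts (n = n₀ + ν ξ):
  R: 359 − 2(108.1) = 142.9
  Q: 473 − 1(108.1) = 364.9
  M: 0 + 2(108.1) = 216.1
Total out = 723.9 mol/min; y_M = 216.1 / 723.9 = 0.2985.

0.299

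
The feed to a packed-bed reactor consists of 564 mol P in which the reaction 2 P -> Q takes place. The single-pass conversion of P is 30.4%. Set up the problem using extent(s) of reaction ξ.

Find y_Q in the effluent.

0.179

P reacted = 0.304 × 564 = 171.5 mol; ν_P = −2, so ξ = 171.5/2 = 85.73 mol.
Outlet amounts (n = n₀ + ν ξ):
  P: 564 − 2(85.73) = 392.5
  Q: 0 + 1(85.73) = 85.73
Total out = 478.3 mol; y_Q = 85.73 / 478.3 = 0.1792.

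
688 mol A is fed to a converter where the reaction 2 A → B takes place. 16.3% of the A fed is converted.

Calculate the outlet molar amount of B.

A reacted = 0.163 × 688 = 112.1 mol; ν_A = −2, so ξ = 112.1/2 = 56.07 mol.
Outlet amounts (n = n₀ + ν ξ):
  A: 688 − 2(56.07) = 575.9
  B: 0 + 1(56.07) = 56.07

56.1 mol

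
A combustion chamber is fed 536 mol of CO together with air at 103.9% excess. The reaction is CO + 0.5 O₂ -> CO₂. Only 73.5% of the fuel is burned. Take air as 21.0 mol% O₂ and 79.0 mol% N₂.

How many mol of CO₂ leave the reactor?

Stoichiometric O₂ = 0.5 × 536 = 268 mol; O₂ fed = 268 × 2.039 = 546.5 mol.
N₂ fed = 546.5 × 79/21 = 2056 mol.
Fuel reacted = 0.735 × 536 → ξ = 394 mol.
Outlet (n = n₀ + ν ξ):
  CO: 536 − 1(394) = 142
  O₂: 546.5 − 0.5(394) = 349.5
  N₂: 2056 (inert)
  CO₂: 0 + 1(394) = 394

394 mol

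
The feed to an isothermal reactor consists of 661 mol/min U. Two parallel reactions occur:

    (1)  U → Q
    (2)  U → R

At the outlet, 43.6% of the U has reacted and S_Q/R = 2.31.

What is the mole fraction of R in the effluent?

0.132

Conversion of U: U consumed = 0.436 × 661 = 288.2 mol/min = 1ξ₁ + 1ξ₂.
Selectivity: 1ξ₁ / (1ξ₂) = 2.31 → ξ₁ = 2.31 ξ₂.
Substitute: (1·2.31 + 1) ξ₂ = 288.2 → ξ₂ = 87.07 mol/min, ξ₁ = 201.1 mol/min.
Outlet amounts (n = n₀ + Σ ν·ξ):
  U: 661 − 1(201.1) − 1(87.07) = 372.8
  Q: 0 + 1(201.1) = 201.1
  R: 0 + 1(87.07) = 87.07
Total out = 661 mol/min; y_R = 87.07 / 661 = 0.1317.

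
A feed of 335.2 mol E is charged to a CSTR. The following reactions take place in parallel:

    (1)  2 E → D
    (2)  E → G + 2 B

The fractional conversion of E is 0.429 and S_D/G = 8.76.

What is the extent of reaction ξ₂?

Conversion of E: E consumed = 0.429 × 335.2 = 143.8 mol = 2ξ₁ + 1ξ₂.
Selectivity: 1ξ₁ / (1ξ₂) = 8.76 → ξ₁ = 8.76 ξ₂.
Substitute: (2·8.76 + 1) ξ₂ = 143.8 → ξ₂ = 7.765 mol, ξ₁ = 68.02 mol.
Outlet amounts (n = n₀ + Σ ν·ξ):
  E: 335.2 − 2(68.02) − 1(7.765) = 191.4
  D: 0 + 1(68.02) = 68.02
  G: 0 + 1(7.765) = 7.765
  B: 0 + 2(7.765) = 15.53

ξ₂ = 7.76 mol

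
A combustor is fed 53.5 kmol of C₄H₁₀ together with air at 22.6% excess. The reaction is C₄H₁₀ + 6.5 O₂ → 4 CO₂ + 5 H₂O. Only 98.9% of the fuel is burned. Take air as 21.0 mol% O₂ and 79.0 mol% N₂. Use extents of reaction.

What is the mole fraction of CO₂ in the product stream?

Stoichiometric O₂ = 6.5 × 53.5 = 347.8 kmol; O₂ fed = 347.8 × 1.226 = 426.3 kmol.
N₂ fed = 426.3 × 79/21 = 1604 kmol.
Fuel reacted = 0.989 × 53.5 → ξ = 52.91 kmol.
Outlet (n = n₀ + ν ξ):
  C₄H₁₀: 53.5 − 1(52.91) = 0.5885
  O₂: 426.3 − 6.5(52.91) = 82.42
  N₂: 1604 (inert)
  CO₂: 0 + 4(52.91) = 211.6
  H₂O: 0 + 5(52.91) = 264.6
Total out = 2163 kmol; y_CO₂ = 211.6 / 2163 = 0.09785.

0.0978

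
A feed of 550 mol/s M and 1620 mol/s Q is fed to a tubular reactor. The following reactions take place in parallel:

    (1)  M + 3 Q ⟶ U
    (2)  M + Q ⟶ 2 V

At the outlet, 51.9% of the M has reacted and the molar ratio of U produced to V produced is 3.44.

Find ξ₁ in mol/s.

ξ₁ = 249 mol/s

Conversion of M: M consumed = 0.519 × 550 = 285.4 mol/s = 1ξ₁ + 1ξ₂.
Selectivity: 1ξ₁ / (2ξ₂) = 3.44 → ξ₁ = 6.88 ξ₂.
Substitute: (1·6.88 + 1) ξ₂ = 285.4 → ξ₂ = 36.22 mol/s, ξ₁ = 249.2 mol/s.
Outlet amounts (n = n₀ + Σ ν·ξ):
  M: 550 − 1(249.2) − 1(36.22) = 264.6
  Q: 1620 − 3(249.2) − 1(36.22) = 836.1
  U: 0 + 1(249.2) = 249.2
  V: 0 + 2(36.22) = 72.45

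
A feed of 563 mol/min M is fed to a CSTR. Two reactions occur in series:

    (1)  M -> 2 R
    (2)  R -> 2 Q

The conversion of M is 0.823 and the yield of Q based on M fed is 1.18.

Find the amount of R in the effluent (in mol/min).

595 mol/min

Conversion of M: M consumed = 1ξ₁ = 0.823 × 563 → ξ₁ = 463.3 mol/min.
Yield of Q: 2ξ₂ / 563 = 1.18 → ξ₂ = 332.2 mol/min.
Outlet amounts (n = n₀ + Σ ν·ξ):
  M: 563 − 1(463.3) = 99.65
  R: 0 + 2(463.3) − 1(332.2) = 594.5
  Q: 0 + 2(332.2) = 664.3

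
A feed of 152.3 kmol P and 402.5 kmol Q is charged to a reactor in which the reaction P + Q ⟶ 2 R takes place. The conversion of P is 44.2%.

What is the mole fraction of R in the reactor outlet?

P reacted = 0.442 × 152.3 = 67.32 kmol; ν_P = −1, so ξ = 67.32/1 = 67.32 kmol.
Outlet amounts (n = n₀ + ν ξ):
  P: 152.3 − 1(67.32) = 84.98
  Q: 402.5 − 1(67.32) = 335.2
  R: 0 + 2(67.32) = 134.6
Total out = 554.8 kmol; y_R = 134.6 / 554.8 = 0.2427.

0.243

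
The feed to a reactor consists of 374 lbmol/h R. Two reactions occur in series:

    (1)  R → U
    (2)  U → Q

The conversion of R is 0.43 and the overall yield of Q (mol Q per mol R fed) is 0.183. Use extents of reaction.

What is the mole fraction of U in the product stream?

0.247

Conversion of R: R consumed = 1ξ₁ = 0.43 × 374 → ξ₁ = 160.8 lbmol/h.
Yield of Q: 1ξ₂ / 374 = 0.183 → ξ₂ = 68.44 lbmol/h.
Outlet amounts (n = n₀ + Σ ν·ξ):
  R: 374 − 1(160.8) = 213.2
  U: 0 + 1(160.8) − 1(68.44) = 92.38
  Q: 0 + 1(68.44) = 68.44
Total out = 374 lbmol/h; y_U = 92.38 / 374 = 0.247.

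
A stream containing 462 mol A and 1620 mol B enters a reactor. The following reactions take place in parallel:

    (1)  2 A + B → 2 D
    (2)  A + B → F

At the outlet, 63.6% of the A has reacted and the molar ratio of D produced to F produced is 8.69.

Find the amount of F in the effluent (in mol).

Conversion of A: A consumed = 0.636 × 462 = 293.8 mol = 2ξ₁ + 1ξ₂.
Selectivity: 2ξ₁ / (1ξ₂) = 8.69 → ξ₁ = 4.345 ξ₂.
Substitute: (2·4.345 + 1) ξ₂ = 293.8 → ξ₂ = 30.32 mol, ξ₁ = 131.8 mol.
Outlet amounts (n = n₀ + Σ ν·ξ):
  A: 462 − 2(131.8) − 1(30.32) = 168.2
  B: 1620 − 1(131.8) − 1(30.32) = 1458
  D: 0 + 2(131.8) = 263.5
  F: 0 + 1(30.32) = 30.32

30.3 mol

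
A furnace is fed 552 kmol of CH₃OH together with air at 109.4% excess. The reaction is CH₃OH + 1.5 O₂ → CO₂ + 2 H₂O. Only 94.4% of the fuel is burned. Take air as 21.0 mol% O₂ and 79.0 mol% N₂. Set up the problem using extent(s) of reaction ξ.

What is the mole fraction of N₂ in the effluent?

Stoichiometric O₂ = 1.5 × 552 = 828 kmol; O₂ fed = 828 × 2.094 = 1734 kmol.
N₂ fed = 1734 × 79/21 = 6523 kmol.
Fuel reacted = 0.944 × 552 → ξ = 521.1 kmol.
Outlet (n = n₀ + ν ξ):
  CH₃OH: 552 − 1(521.1) = 30.91
  O₂: 1734 − 1.5(521.1) = 952.2
  N₂: 6523 (inert)
  CO₂: 0 + 1(521.1) = 521.1
  H₂O: 0 + 2(521.1) = 1042
Total out = 9069 kmol; y_N₂ = 6523 / 9069 = 0.7192.

0.719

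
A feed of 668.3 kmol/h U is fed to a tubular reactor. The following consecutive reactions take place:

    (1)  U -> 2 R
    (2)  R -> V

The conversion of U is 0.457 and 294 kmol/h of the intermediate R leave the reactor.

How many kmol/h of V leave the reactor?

317 kmol/h

Conversion of U: U consumed = 1ξ₁ = 0.457 × 668.3 → ξ₁ = 305.4 kmol/h.
R balance: n_R = 0 + 2ξ₁ − 1ξ₂ = 294 → ξ₂ = (2·305.4 − 294)/1 = 316.8 kmol/h.
Outlet amounts (n = n₀ + Σ ν·ξ):
  U: 668.3 − 1(305.4) = 362.9
  R: 0 + 2(305.4) − 1(316.8) = 294
  V: 0 + 1(316.8) = 316.8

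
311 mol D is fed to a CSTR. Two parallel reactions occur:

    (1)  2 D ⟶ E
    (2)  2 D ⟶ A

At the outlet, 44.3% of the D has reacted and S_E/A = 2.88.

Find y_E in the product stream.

0.211

Conversion of D: D consumed = 0.443 × 311 = 137.8 mol = 2ξ₁ + 2ξ₂.
Selectivity: 1ξ₁ / (1ξ₂) = 2.88 → ξ₁ = 2.88 ξ₂.
Substitute: (2·2.88 + 2) ξ₂ = 137.8 → ξ₂ = 17.75 mol, ξ₁ = 51.13 mol.
Outlet amounts (n = n₀ + Σ ν·ξ):
  D: 311 − 2(51.13) − 2(17.75) = 173.2
  E: 0 + 1(51.13) = 51.13
  A: 0 + 1(17.75) = 17.75
Total out = 242.1 mol; y_E = 51.13 / 242.1 = 0.2112.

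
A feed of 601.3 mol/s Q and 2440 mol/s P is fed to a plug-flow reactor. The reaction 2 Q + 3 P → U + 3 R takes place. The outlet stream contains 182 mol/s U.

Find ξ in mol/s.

For U: n = n₀ + 1ξ → 182 = 0 + 1ξ, giving ξ = 182 mol/s.
Outlet amounts (n = n₀ + ν ξ):
  Q: 601.3 − 2(182) = 237.3
  P: 2440 − 3(182) = 1894
  U: 0 + 1(182) = 182
  R: 0 + 3(182) = 546

ξ = 182 mol/s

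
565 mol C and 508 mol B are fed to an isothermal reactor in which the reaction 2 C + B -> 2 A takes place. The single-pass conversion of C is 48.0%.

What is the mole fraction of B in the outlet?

C reacted = 0.48 × 565 = 271.2 mol; ν_C = −2, so ξ = 271.2/2 = 135.6 mol.
Outlet amounts (n = n₀ + ν ξ):
  C: 565 − 2(135.6) = 293.8
  B: 508 − 1(135.6) = 372.4
  A: 0 + 2(135.6) = 271.2
Total out = 937.4 mol; y_B = 372.4 / 937.4 = 0.3973.

0.397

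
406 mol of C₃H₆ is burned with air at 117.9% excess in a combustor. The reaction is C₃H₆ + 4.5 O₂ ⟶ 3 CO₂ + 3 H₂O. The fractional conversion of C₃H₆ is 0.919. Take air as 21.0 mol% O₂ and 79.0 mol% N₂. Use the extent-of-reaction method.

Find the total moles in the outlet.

19500 mol

Stoichiometric O₂ = 4.5 × 406 = 1827 mol; O₂ fed = 1827 × 2.179 = 3981 mol.
N₂ fed = 3981 × 79/21 = 14980 mol.
Fuel reacted = 0.919 × 406 → ξ = 373.1 mol.
Outlet (n = n₀ + ν ξ):
  C₃H₆: 406 − 1(373.1) = 32.89
  O₂: 3981 − 4.5(373.1) = 2302
  N₂: 14980 (inert)
  CO₂: 0 + 3(373.1) = 1119
  H₂O: 0 + 3(373.1) = 1119
Total out = 32.89 + 2302 + 14980 + 1119 + 1119 = 19550 mol.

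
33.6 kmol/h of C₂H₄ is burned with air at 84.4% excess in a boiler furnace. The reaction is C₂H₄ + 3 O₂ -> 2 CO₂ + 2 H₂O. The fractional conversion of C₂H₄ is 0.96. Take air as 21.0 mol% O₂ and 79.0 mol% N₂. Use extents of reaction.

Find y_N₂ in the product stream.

Stoichiometric O₂ = 3 × 33.6 = 100.8 kmol/h; O₂ fed = 100.8 × 1.844 = 185.9 kmol/h.
N₂ fed = 185.9 × 79/21 = 699.2 kmol/h.
Fuel reacted = 0.96 × 33.6 → ξ = 32.26 kmol/h.
Outlet (n = n₀ + ν ξ):
  C₂H₄: 33.6 − 1(32.26) = 1.344
  O₂: 185.9 − 3(32.26) = 89.11
  N₂: 699.2 (inert)
  CO₂: 0 + 2(32.26) = 64.51
  H₂O: 0 + 2(32.26) = 64.51
Total out = 918.7 kmol/h; y_N₂ = 699.2 / 918.7 = 0.7611.

0.761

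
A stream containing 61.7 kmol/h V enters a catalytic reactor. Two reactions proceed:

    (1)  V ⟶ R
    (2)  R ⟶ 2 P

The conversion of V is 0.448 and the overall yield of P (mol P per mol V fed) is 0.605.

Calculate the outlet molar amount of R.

8.98 kmol/h

Conversion of V: V consumed = 1ξ₁ = 0.448 × 61.7 → ξ₁ = 27.64 kmol/h.
Yield of P: 2ξ₂ / 61.7 = 0.605 → ξ₂ = 18.66 kmol/h.
Outlet amounts (n = n₀ + Σ ν·ξ):
  V: 61.7 − 1(27.64) = 34.06
  R: 0 + 1(27.64) − 1(18.66) = 8.977
  P: 0 + 2(18.66) = 37.33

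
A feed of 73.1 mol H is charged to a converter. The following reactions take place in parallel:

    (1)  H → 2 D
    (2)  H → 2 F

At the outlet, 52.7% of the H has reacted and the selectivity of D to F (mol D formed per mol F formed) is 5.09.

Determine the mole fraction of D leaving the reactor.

0.577

Conversion of H: H consumed = 0.527 × 73.1 = 38.52 mol = 1ξ₁ + 1ξ₂.
Selectivity: 2ξ₁ / (2ξ₂) = 5.09 → ξ₁ = 5.09 ξ₂.
Substitute: (1·5.09 + 1) ξ₂ = 38.52 → ξ₂ = 6.326 mol, ξ₁ = 32.2 mol.
Outlet amounts (n = n₀ + Σ ν·ξ):
  H: 73.1 − 1(32.2) − 1(6.326) = 34.58
  D: 0 + 2(32.2) = 64.4
  F: 0 + 2(6.326) = 12.65
Total out = 111.6 mol; y_D = 64.4 / 111.6 = 0.5769.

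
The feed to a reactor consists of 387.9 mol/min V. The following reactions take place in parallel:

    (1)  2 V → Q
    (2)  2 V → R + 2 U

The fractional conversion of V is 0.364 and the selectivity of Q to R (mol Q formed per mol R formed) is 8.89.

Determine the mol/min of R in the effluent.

Conversion of V: V consumed = 0.364 × 387.9 = 141.2 mol/min = 2ξ₁ + 2ξ₂.
Selectivity: 1ξ₁ / (1ξ₂) = 8.89 → ξ₁ = 8.89 ξ₂.
Substitute: (2·8.89 + 2) ξ₂ = 141.2 → ξ₂ = 7.138 mol/min, ξ₁ = 63.46 mol/min.
Outlet amounts (n = n₀ + Σ ν·ξ):
  V: 387.9 − 2(63.46) − 2(7.138) = 246.7
  Q: 0 + 1(63.46) = 63.46
  R: 0 + 1(7.138) = 7.138
  U: 0 + 2(7.138) = 14.28

7.14 mol/min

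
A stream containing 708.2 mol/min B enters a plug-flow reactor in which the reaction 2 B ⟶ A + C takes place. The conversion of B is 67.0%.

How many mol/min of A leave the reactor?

B reacted = 0.67 × 708.2 = 474.5 mol/min; ν_B = −2, so ξ = 474.5/2 = 237.2 mol/min.
Outlet amounts (n = n₀ + ν ξ):
  B: 708.2 − 2(237.2) = 233.7
  A: 0 + 1(237.2) = 237.2
  C: 0 + 1(237.2) = 237.2

237 mol/min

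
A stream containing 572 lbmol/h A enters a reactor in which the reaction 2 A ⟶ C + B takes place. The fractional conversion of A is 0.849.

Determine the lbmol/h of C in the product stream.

243 lbmol/h

A reacted = 0.849 × 572 = 485.6 lbmol/h; ν_A = −2, so ξ = 485.6/2 = 242.8 lbmol/h.
Outlet amounts (n = n₀ + ν ξ):
  A: 572 − 2(242.8) = 86.37
  C: 0 + 1(242.8) = 242.8
  B: 0 + 1(242.8) = 242.8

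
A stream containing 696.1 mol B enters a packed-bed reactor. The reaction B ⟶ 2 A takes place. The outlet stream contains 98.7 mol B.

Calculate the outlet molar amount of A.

1190 mol

For B: n = n₀ − 1ξ → 98.7 = 696.1 − 1ξ, giving ξ = 597.4 mol.
Outlet amounts (n = n₀ + ν ξ):
  B: 696.1 − 1(597.4) = 98.7
  A: 0 + 2(597.4) = 1195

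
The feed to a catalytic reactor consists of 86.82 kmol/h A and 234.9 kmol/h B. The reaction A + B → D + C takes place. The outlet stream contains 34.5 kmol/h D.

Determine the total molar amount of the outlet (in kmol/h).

322 kmol/h

For D: n = n₀ + 1ξ → 34.5 = 0 + 1ξ, giving ξ = 34.5 kmol/h.
Outlet amounts (n = n₀ + ν ξ):
  A: 86.82 − 1(34.5) = 52.32
  B: 234.9 − 1(34.5) = 200.4
  D: 0 + 1(34.5) = 34.5
  C: 0 + 1(34.5) = 34.5
Total out = 52.32 + 200.4 + 34.5 + 34.5 = 321.7 kmol/h.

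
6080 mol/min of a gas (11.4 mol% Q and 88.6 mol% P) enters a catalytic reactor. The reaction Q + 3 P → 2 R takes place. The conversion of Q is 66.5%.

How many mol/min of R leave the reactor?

922 mol/min

Q reacted = 0.665 × 693.1 = 460.9 mol/min; ν_Q = −1, so ξ = 460.9/1 = 460.9 mol/min.
Outlet amounts (n = n₀ + ν ξ):
  Q: 693.1 − 1(460.9) = 232.2
  P: 5387 − 3(460.9) = 4004
  R: 0 + 2(460.9) = 921.8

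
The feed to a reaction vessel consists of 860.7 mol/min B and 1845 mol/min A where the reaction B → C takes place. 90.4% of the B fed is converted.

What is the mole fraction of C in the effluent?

B reacted = 0.904 × 860.7 = 778.1 mol/min; ν_B = −1, so ξ = 778.1/1 = 778.1 mol/min.
Outlet amounts (n = n₀ + ν ξ):
  B: 860.7 − 1(778.1) = 82.63
  C: 0 + 1(778.1) = 778.1
  A: 1845 (inert)
Total out = 2706 mol/min; y_C = 778.1 / 2706 = 0.2876.

0.288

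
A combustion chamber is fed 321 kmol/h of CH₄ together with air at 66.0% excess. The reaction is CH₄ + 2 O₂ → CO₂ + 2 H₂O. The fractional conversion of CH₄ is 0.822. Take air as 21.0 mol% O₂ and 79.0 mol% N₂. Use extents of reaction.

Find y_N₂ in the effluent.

Stoichiometric O₂ = 2 × 321 = 642 kmol/h; O₂ fed = 642 × 1.660 = 1066 kmol/h.
N₂ fed = 1066 × 79/21 = 4009 kmol/h.
Fuel reacted = 0.822 × 321 → ξ = 263.9 kmol/h.
Outlet (n = n₀ + ν ξ):
  CH₄: 321 − 1(263.9) = 57.14
  O₂: 1066 − 2(263.9) = 538
  N₂: 4009 (inert)
  CO₂: 0 + 1(263.9) = 263.9
  H₂O: 0 + 2(263.9) = 527.7
Total out = 5396 kmol/h; y_N₂ = 4009 / 5396 = 0.743.

0.743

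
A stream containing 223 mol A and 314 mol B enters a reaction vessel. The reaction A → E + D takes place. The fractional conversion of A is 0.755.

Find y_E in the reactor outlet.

A reacted = 0.755 × 223 = 168.4 mol; ν_A = −1, so ξ = 168.4/1 = 168.4 mol.
Outlet amounts (n = n₀ + ν ξ):
  A: 223 − 1(168.4) = 54.63
  E: 0 + 1(168.4) = 168.4
  D: 0 + 1(168.4) = 168.4
  B: 314 (inert)
Total out = 705.4 mol; y_E = 168.4 / 705.4 = 0.2387.

0.239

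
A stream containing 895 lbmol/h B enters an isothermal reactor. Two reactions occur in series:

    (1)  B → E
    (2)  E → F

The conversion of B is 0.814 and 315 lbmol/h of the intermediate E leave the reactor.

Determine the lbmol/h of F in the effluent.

414 lbmol/h

Conversion of B: B consumed = 1ξ₁ = 0.814 × 895 → ξ₁ = 728.5 lbmol/h.
E balance: n_E = 0 + 1ξ₁ − 1ξ₂ = 315 → ξ₂ = (1·728.5 − 315)/1 = 413.5 lbmol/h.
Outlet amounts (n = n₀ + Σ ν·ξ):
  B: 895 − 1(728.5) = 166.5
  E: 0 + 1(728.5) − 1(413.5) = 315
  F: 0 + 1(413.5) = 413.5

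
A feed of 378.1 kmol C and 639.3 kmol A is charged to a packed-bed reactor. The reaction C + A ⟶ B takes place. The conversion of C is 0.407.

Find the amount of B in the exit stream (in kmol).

C reacted = 0.407 × 378.1 = 153.9 kmol; ν_C = −1, so ξ = 153.9/1 = 153.9 kmol.
Outlet amounts (n = n₀ + ν ξ):
  C: 378.1 − 1(153.9) = 224.2
  A: 639.3 − 1(153.9) = 485.4
  B: 0 + 1(153.9) = 153.9

154 kmol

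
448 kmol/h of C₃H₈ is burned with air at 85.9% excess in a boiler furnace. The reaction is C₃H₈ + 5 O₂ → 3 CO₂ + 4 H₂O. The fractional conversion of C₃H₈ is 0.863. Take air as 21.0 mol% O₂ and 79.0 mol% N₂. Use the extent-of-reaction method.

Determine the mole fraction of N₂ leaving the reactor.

Stoichiometric O₂ = 5 × 448 = 2240 kmol/h; O₂ fed = 2240 × 1.859 = 4164 kmol/h.
N₂ fed = 4164 × 79/21 = 15670 kmol/h.
Fuel reacted = 0.863 × 448 → ξ = 386.6 kmol/h.
Outlet (n = n₀ + ν ξ):
  C₃H₈: 448 − 1(386.6) = 61.38
  O₂: 4164 − 5(386.6) = 2231
  N₂: 15670 (inert)
  CO₂: 0 + 3(386.6) = 1160
  H₂O: 0 + 4(386.6) = 1546
Total out = 20660 kmol/h; y_N₂ = 15670 / 20660 = 0.7581.

0.758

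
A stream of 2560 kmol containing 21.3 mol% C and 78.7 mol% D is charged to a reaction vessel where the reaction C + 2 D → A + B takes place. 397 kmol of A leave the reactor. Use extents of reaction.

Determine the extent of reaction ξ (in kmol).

ξ = 397 kmol

For A: n = n₀ + 1ξ → 397 = 0 + 1ξ, giving ξ = 397 kmol.
Outlet amounts (n = n₀ + ν ξ):
  C: 545.3 − 1(397) = 148.3
  D: 2015 − 2(397) = 1221
  A: 0 + 1(397) = 397
  B: 0 + 1(397) = 397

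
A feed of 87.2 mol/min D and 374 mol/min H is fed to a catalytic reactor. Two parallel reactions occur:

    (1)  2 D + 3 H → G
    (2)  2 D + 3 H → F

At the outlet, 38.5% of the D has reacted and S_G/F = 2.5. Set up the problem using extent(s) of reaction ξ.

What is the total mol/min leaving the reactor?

Conversion of D: D consumed = 0.385 × 87.2 = 33.57 mol/min = 2ξ₁ + 2ξ₂.
Selectivity: 1ξ₁ / (1ξ₂) = 2.5 → ξ₁ = 2.5 ξ₂.
Substitute: (2·2.5 + 2) ξ₂ = 33.57 → ξ₂ = 4.796 mol/min, ξ₁ = 11.99 mol/min.
Outlet amounts (n = n₀ + Σ ν·ξ):
  D: 87.2 − 2(11.99) − 2(4.796) = 53.63
  H: 374 − 3(11.99) − 3(4.796) = 323.6
  G: 0 + 1(11.99) = 11.99
  F: 0 + 1(4.796) = 4.796
Total out = 53.63 + 323.6 + 11.99 + 4.796 = 394.1 mol/min.

394 mol/min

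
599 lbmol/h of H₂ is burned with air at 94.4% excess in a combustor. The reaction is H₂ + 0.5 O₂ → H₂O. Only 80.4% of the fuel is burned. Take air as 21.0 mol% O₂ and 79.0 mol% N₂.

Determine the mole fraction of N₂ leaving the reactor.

0.7

Stoichiometric O₂ = 0.5 × 599 = 299.5 lbmol/h; O₂ fed = 299.5 × 1.944 = 582.2 lbmol/h.
N₂ fed = 582.2 × 79/21 = 2190 lbmol/h.
Fuel reacted = 0.804 × 599 → ξ = 481.6 lbmol/h.
Outlet (n = n₀ + ν ξ):
  H₂: 599 − 1(481.6) = 117.4
  O₂: 582.2 − 0.5(481.6) = 341.4
  N₂: 2190 (inert)
  H₂O: 0 + 1(481.6) = 481.6
Total out = 3131 lbmol/h; y_N₂ = 2190 / 3131 = 0.6996.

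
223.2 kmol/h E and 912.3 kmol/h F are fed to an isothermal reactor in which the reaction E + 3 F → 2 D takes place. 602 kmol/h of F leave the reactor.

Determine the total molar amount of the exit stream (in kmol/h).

929 kmol/h

For F: n = n₀ − 3ξ → 602 = 912.3 − 3ξ, giving ξ = 103.4 kmol/h.
Outlet amounts (n = n₀ + ν ξ):
  E: 223.2 − 1(103.4) = 119.8
  F: 912.3 − 3(103.4) = 602
  D: 0 + 2(103.4) = 206.9
Total out = 119.8 + 602 + 206.9 = 928.6 kmol/h.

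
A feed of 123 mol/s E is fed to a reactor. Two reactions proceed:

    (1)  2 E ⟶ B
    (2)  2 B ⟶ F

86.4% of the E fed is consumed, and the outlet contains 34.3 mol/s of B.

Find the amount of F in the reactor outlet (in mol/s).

9.42 mol/s

Conversion of E: E consumed = 2ξ₁ = 0.864 × 123 → ξ₁ = 53.14 mol/s.
B balance: n_B = 0 + 1ξ₁ − 2ξ₂ = 34.3 → ξ₂ = (1·53.14 − 34.3)/2 = 9.418 mol/s.
Outlet amounts (n = n₀ + Σ ν·ξ):
  E: 123 − 2(53.14) = 16.73
  B: 0 + 1(53.14) − 2(9.418) = 34.3
  F: 0 + 1(9.418) = 9.418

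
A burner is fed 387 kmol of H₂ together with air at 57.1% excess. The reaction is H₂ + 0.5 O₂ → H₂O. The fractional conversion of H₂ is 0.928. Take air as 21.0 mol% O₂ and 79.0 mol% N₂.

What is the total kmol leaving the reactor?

Stoichiometric O₂ = 0.5 × 387 = 193.5 kmol; O₂ fed = 193.5 × 1.571 = 304 kmol.
N₂ fed = 304 × 79/21 = 1144 kmol.
Fuel reacted = 0.928 × 387 → ξ = 359.1 kmol.
Outlet (n = n₀ + ν ξ):
  H₂: 387 − 1(359.1) = 27.86
  O₂: 304 − 0.5(359.1) = 124.4
  N₂: 1144 (inert)
  H₂O: 0 + 1(359.1) = 359.1
Total out = 27.86 + 124.4 + 1144 + 359.1 = 1655 kmol.

1650 kmol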